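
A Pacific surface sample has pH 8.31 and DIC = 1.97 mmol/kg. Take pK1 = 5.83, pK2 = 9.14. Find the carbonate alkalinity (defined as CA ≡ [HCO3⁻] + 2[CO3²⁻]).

CA = 2.22 mmol/kg

CA = [HCO3⁻] + 2[CO3²⁻] = (α₁ + 2α₂)·DIC
At pH 8.31: [H⁺]/K1 = 10^-2.48 = 0.0033113, K2/[H⁺] = 10^-0.83 = 0.14791
α₁ = 1/(1 + 0.0033113 + 0.14791) = 1/1.1512 = 0.8686; α₂ = α₁·K2/[H⁺] = 0.1285
α₁ + 2α₂ = 1.1256
CA = 1.1256 × 1.97 = 2.22 mmol/kg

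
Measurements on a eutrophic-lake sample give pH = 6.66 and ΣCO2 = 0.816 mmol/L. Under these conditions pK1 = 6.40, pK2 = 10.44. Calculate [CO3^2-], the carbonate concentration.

[CO3²⁻] = 0.0874 μmol/L

α₂ = 1 / (1 + [H⁺]/K2 + [H⁺]²/(K1K2)) = 1 / (1 + 10^+3.78 + 10^+3.52)
   = 1 / (1 + 6025.6 + 3311.3) = 1/9337.9 = 0.0001071
[CO3²⁻] = α₂ × DIC = 0.0001071 × 0.816 = 8.74×10^-5 mmol/L = 0.0874 μmol/L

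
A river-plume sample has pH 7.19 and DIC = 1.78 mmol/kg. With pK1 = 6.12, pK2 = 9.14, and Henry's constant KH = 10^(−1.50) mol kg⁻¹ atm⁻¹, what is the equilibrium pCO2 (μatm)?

α₀ = 1 / (1 + K1/[H⁺] + K1K2/[H⁺]²) = 1 / (1 + 10^+1.07 + 10^-0.88)
   = 1 / (1 + 11.749 + 0.13183) = 1/12.881 = 0.07763
[CO2*] = α₀ × DIC = 0.07763 × 1.78 = 0.1382 mmol/kg
pCO2 = [CO2*]/KH = 1.382×10^-4 / 3.162×10^-2 = 4370 μatm

pCO2 = 4370 μatm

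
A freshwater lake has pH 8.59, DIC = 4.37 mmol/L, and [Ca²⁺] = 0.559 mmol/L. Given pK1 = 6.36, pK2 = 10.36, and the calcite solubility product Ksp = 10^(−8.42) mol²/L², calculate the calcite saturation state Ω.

α₂ = 1 / (1 + [H⁺]/K2 + [H⁺]²/(K1K2)) = 1 / (1 + 10^+1.77 + 10^-0.46)
   = 1 / (1 + 58.884 + 0.34674) = 1/60.231 = 0.01660
[CO3²⁻] = α₂ × DIC = 0.01660 × 4.37 = 0.07255 mmol/L
Ksp = 10^(−8.42) = 3.802×10^-9
Ω = [Ca²⁺][CO3²⁻]/Ksp = (0.559×10^-3)(7.255×10^-5) / 3.802×10^-9 = 10.7

Ω = 10.7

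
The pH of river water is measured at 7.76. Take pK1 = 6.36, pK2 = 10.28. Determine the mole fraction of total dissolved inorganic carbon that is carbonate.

α₂ = 1 / (1 + [H⁺]/K2 + [H⁺]²/(K1K2)) = 1 / (1 + 10^+2.52 + 10^+1.12)
   = 1 / (1 + 331.13 + 13.183) = 1/345.31 = 0.002896

α₂ = 0.00290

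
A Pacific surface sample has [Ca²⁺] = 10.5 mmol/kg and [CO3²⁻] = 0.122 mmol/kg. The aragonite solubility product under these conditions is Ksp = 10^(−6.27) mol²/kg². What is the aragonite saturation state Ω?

Ksp = 10^(−6.27) = 5.370×10^-7
Ω = [Ca²⁺][CO3²⁻]/Ksp = (10.5×10^-3)(0.122×10^-3) / 5.370×10^-7 = 2.39

Ω = 2.39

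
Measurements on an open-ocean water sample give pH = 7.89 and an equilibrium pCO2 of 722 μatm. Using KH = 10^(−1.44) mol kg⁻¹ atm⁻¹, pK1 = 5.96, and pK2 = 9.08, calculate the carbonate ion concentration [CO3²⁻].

[CO3²⁻] = 0.144 mmol/kg

[CO2*] = KH · pCO2 = 10^(−1.44) × 722×10^-6 = 2.621×10^-5 mol/kg
α₀ = 1/(1 + K1/[H⁺] + K1K2/[H⁺]²) = 1/(1 + 10^+1.93 + 10^+0.74) = 0.01092
DIC = [CO2*]/α₀ = 2.621×10^-5 / 0.01092 = 2.401 mmol/kg
[CO3²⁻] = α₂·DIC; α₂ = 0.05999, so [CO3²⁻] = 0.05999 × 2.401 = 0.144 mmol/kg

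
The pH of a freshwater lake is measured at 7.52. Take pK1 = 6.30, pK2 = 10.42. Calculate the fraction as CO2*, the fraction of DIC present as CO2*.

α₀ = 1 / (1 + K1/[H⁺] + K1K2/[H⁺]²) = 1 / (1 + 10^+1.22 + 10^-1.68)
   = 1 / (1 + 16.596 + 0.020893) = 1/17.617 = 0.05676

α₀ = 0.0568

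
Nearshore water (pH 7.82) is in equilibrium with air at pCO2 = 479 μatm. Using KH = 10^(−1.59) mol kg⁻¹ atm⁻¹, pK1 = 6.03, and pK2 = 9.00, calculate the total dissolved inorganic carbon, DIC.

[CO2*] = KH · pCO2 = 10^(−1.59) × 479×10^-6 = 1.231×10^-5 mol/kg
α₀ = 1/(1 + K1/[H⁺] + K1K2/[H⁺]²) = 1/(1 + 10^+1.79 + 10^+0.61) = 0.01499
DIC = [CO2*]/α₀ = 1.231×10^-5 / 0.01499 = 0.822 mmol/kg

DIC = 0.822 mmol/kg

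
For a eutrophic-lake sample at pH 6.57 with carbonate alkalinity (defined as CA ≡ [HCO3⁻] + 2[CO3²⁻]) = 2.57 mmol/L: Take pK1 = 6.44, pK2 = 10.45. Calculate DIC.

DIC = 4.47 mmol/L

CA = [HCO3⁻] + 2[CO3²⁻] = (α₁ + 2α₂)·DIC
At pH 6.57: [H⁺]/K1 = 10^-0.13 = 0.74131, K2/[H⁺] = 10^-3.88 = 0.00013183
α₁ = 1/(1 + 0.74131 + 0.00013183) = 1/1.7414 = 0.5742; α₂ = α₁·K2/[H⁺] = 7.570×10^-5
α₁ + 2α₂ = 0.5744
DIC = CA / (α₁ + 2α₂) = 2.57 / 0.5744 = 4.47 mmol/L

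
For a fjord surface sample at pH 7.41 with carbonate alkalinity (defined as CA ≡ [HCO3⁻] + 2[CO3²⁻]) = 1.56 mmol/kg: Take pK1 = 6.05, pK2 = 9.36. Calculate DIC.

CA = [HCO3⁻] + 2[CO3²⁻] = (α₁ + 2α₂)·DIC
At pH 7.41: [H⁺]/K1 = 10^-1.36 = 0.043652, K2/[H⁺] = 10^-1.95 = 0.011220
α₁ = 1/(1 + 0.043652 + 0.011220) = 1/1.0549 = 0.9480; α₂ = α₁·K2/[H⁺] = 0.01064
α₁ + 2α₂ = 0.9693
DIC = CA / (α₁ + 2α₂) = 1.56 / 0.9693 = 1.61 mmol/kg

DIC = 1.61 mmol/kg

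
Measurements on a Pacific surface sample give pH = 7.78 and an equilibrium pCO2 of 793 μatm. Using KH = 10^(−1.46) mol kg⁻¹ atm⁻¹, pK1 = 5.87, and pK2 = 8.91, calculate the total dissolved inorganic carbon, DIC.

DIC = 2.43 mmol/kg

[CO2*] = KH · pCO2 = 10^(−1.46) × 793×10^-6 = 2.750×10^-5 mol/kg
α₀ = 1/(1 + K1/[H⁺] + K1K2/[H⁺]²) = 1/(1 + 10^+1.91 + 10^+0.78) = 0.01132
DIC = [CO2*]/α₀ = 2.750×10^-5 / 0.01132 = 2.43 mmol/kg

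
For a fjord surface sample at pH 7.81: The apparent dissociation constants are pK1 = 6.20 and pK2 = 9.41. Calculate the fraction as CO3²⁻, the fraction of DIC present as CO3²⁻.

α₂ = 0.0239

α₂ = 1 / (1 + [H⁺]/K2 + [H⁺]²/(K1K2)) = 1 / (1 + 10^+1.60 + 10^-0.01)
   = 1 / (1 + 39.811 + 0.97724) = 1/41.788 = 0.02393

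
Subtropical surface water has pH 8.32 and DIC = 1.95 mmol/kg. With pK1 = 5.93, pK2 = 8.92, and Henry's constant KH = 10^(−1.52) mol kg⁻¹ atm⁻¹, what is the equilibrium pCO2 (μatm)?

α₀ = 1 / (1 + K1/[H⁺] + K1K2/[H⁺]²) = 1 / (1 + 10^+2.39 + 10^+1.79)
   = 1 / (1 + 245.47 + 61.660) = 1/308.13 = 0.003245
[CO2*] = α₀ × DIC = 0.003245 × 1.95 = 0.006328 mmol/kg = 6.328 μmol/kg
pCO2 = [CO2*]/KH = 6.328×10^-6 / 3.020×10^-2 = 210 μatm

pCO2 = 210 μatm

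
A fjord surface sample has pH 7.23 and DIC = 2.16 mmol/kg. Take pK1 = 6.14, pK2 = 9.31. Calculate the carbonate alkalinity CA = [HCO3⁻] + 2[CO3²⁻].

CA = [HCO3⁻] + 2[CO3²⁻] = (α₁ + 2α₂)·DIC
At pH 7.23: [H⁺]/K1 = 10^-1.09 = 0.081283, K2/[H⁺] = 10^-2.08 = 0.0083176
α₁ = 1/(1 + 0.081283 + 0.0083176) = 1/1.0896 = 0.9178; α₂ = α₁·K2/[H⁺] = 0.007634
α₁ + 2α₂ = 0.9330
CA = 0.9330 × 2.16 = 2.02 mmol/kg

CA = 2.02 mmol/kg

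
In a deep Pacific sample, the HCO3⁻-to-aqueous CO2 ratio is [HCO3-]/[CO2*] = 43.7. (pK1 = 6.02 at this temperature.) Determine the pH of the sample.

From K1 = [H⁺][HCO3-]/[CO2*]:  pH = pK1 + log₁₀([HCO3-]/[CO2*])
log₁₀(43.7) = +1.640
pH = 6.02 + (+1.640) = 7.66

pH = 7.66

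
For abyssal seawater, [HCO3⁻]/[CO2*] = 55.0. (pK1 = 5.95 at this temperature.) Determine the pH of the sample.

From K1 = [H⁺][HCO3⁻]/[CO2*]:  pH = pK1 + log₁₀([HCO3⁻]/[CO2*])
log₁₀(55.0) = +1.740
pH = 5.95 + (+1.740) = 7.69

pH = 7.69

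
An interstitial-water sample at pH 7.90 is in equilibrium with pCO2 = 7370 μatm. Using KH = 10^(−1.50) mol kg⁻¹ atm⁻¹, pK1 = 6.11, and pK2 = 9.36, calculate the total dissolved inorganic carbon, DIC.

DIC = 15.1 mmol/kg

[CO2*] = KH · pCO2 = 10^(−1.50) × 7370×10^-6 = 2.331×10^-4 mol/kg
α₀ = 1/(1 + K1/[H⁺] + K1K2/[H⁺]²) = 1/(1 + 10^+1.79 + 10^+0.33) = 0.01543
DIC = [CO2*]/α₀ = 2.331×10^-4 / 0.01543 = 15.1 mmol/kg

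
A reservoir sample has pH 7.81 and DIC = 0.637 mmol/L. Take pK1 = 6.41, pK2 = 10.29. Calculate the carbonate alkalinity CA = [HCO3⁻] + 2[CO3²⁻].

CA = [HCO3⁻] + 2[CO3²⁻] = (α₁ + 2α₂)·DIC
At pH 7.81: [H⁺]/K1 = 10^-1.40 = 0.039811, K2/[H⁺] = 10^-2.48 = 0.0033113
α₁ = 1/(1 + 0.039811 + 0.0033113) = 1/1.0431 = 0.9587; α₂ = α₁·K2/[H⁺] = 0.003174
α₁ + 2α₂ = 0.9650
CA = 0.9650 × 0.637 = 0.615 mmol/L

CA = 0.615 mmol/L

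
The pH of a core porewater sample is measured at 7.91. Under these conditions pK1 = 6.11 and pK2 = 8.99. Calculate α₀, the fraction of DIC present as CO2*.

α₀ = 0.0144

α₀ = 1 / (1 + K1/[H⁺] + K1K2/[H⁺]²) = 1 / (1 + 10^+1.80 + 10^+0.72)
   = 1 / (1 + 63.096 + 5.2481) = 1/69.344 = 0.01442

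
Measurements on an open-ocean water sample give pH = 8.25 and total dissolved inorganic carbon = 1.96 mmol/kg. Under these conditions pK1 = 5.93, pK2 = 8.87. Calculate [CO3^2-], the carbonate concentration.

α₂ = 1 / (1 + [H⁺]/K2 + [H⁺]²/(K1K2)) = 1 / (1 + 10^+0.62 + 10^-1.70)
   = 1 / (1 + 4.1687 + 0.019953) = 1/5.1886 = 0.1927
[CO3²⁻] = α₂ × DIC = 0.1927 × 1.96 = 0.378 mmol/kg

[CO3²⁻] = 0.378 mmol/kg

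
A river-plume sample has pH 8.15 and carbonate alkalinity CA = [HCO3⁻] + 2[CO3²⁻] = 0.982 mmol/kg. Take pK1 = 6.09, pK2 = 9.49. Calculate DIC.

CA = [HCO3⁻] + 2[CO3²⁻] = (α₁ + 2α₂)·DIC
At pH 8.15: [H⁺]/K1 = 10^-2.06 = 0.0087096, K2/[H⁺] = 10^-1.34 = 0.045709
α₁ = 1/(1 + 0.0087096 + 0.045709) = 1/1.0544 = 0.9484; α₂ = α₁·K2/[H⁺] = 0.04335
α₁ + 2α₂ = 1.0351
DIC = CA / (α₁ + 2α₂) = 0.982 / 1.0351 = 0.949 mmol/kg

DIC = 0.949 mmol/kg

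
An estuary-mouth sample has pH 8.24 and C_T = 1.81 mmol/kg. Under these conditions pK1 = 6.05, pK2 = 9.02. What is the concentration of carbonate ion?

[CO3²⁻] = 0.256 mmol/kg

α₂ = 1 / (1 + [H⁺]/K2 + [H⁺]²/(K1K2)) = 1 / (1 + 10^+0.78 + 10^-1.41)
   = 1 / (1 + 6.0256 + 0.038905) = 1/7.0645 = 0.1416
[CO3²⁻] = α₂ × DIC = 0.1416 × 1.81 = 0.256 mmol/kg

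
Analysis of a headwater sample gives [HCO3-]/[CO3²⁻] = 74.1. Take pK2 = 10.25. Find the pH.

From K2 = [H⁺][CO3²⁻]/[HCO3-]:  pH = pK2 − log₁₀([HCO3-]/[CO3²⁻])
log₁₀(74.1) = +1.870
pH = 10.25 − (+1.870) = 8.38

pH = 8.38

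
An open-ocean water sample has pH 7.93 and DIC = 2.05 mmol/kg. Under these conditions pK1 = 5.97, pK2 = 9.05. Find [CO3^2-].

[CO3²⁻] = 0.143 mmol/kg

α₂ = 1 / (1 + [H⁺]/K2 + [H⁺]²/(K1K2)) = 1 / (1 + 10^+1.12 + 10^-0.84)
   = 1 / (1 + 13.183 + 0.14454) = 1/14.327 = 0.06980
[CO3²⁻] = α₂ × DIC = 0.06980 × 2.05 = 0.143 mmol/kg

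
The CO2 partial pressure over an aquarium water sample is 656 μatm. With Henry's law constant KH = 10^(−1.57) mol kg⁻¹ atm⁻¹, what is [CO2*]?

KH = 10^(−1.57) = 2.692×10^-2 mol kg⁻¹ atm⁻¹
[CO2*] = KH · pCO2 = 2.692×10^-2 × 656×10^-6 atm = 1.77×10^-5 mol/kg

[CO2*] = 17.7 μmol/kg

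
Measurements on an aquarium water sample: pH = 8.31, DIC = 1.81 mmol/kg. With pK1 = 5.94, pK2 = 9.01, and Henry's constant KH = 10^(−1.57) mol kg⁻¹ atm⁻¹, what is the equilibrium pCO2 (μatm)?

α₀ = 1 / (1 + K1/[H⁺] + K1K2/[H⁺]²) = 1 / (1 + 10^+2.37 + 10^+1.67)
   = 1 / (1 + 234.42 + 46.774) = 1/282.20 = 0.003544
[CO2*] = α₀ × DIC = 0.003544 × 1.81 = 0.006414 mmol/kg = 6.414 μmol/kg
pCO2 = [CO2*]/KH = 6.414×10^-6 / 2.692×10^-2 = 238 μatm

pCO2 = 238 μatm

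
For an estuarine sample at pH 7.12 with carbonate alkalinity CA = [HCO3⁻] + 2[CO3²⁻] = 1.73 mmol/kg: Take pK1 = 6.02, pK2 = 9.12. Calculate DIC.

CA = [HCO3⁻] + 2[CO3²⁻] = (α₁ + 2α₂)·DIC
At pH 7.12: [H⁺]/K1 = 10^-1.10 = 0.079433, K2/[H⁺] = 10^-2.00 = 0.010000
α₁ = 1/(1 + 0.079433 + 0.010000) = 1/1.0894 = 0.9179; α₂ = α₁·K2/[H⁺] = 0.009179
α₁ + 2α₂ = 0.9363
DIC = CA / (α₁ + 2α₂) = 1.73 / 0.9363 = 1.85 mmol/kg

DIC = 1.85 mmol/kg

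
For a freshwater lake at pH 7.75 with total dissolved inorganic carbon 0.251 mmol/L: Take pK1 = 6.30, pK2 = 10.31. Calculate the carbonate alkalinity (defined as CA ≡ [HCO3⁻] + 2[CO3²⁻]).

CA = [HCO3⁻] + 2[CO3²⁻] = (α₁ + 2α₂)·DIC
At pH 7.75: [H⁺]/K1 = 10^-1.45 = 0.035481, K2/[H⁺] = 10^-2.56 = 0.0027542
α₁ = 1/(1 + 0.035481 + 0.0027542) = 1/1.0382 = 0.9632; α₂ = α₁·K2/[H⁺] = 0.002653
α₁ + 2α₂ = 0.9685
CA = 0.9685 × 0.251 = 0.243 mmol/L

CA = 0.243 mmol/L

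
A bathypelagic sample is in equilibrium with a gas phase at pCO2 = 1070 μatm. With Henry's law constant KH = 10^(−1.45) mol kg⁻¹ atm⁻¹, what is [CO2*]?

[CO2*] = 38.0 μmol/kg

KH = 10^(−1.45) = 3.548×10^-2 mol kg⁻¹ atm⁻¹
[CO2*] = KH · pCO2 = 3.548×10^-2 × 1070×10^-6 atm = 3.80×10^-5 mol/kg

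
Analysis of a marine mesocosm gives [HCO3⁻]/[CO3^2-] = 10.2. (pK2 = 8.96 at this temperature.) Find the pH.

pH = 7.95

From K2 = [H⁺][CO3^2-]/[HCO3⁻]:  pH = pK2 − log₁₀([HCO3⁻]/[CO3^2-])
log₁₀(10.2) = +1.009
pH = 8.96 − (+1.009) = 7.95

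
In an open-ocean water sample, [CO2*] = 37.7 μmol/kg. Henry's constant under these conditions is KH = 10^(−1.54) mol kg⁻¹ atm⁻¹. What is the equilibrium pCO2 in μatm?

pCO2 = 1310 μatm

KH = 10^(−1.54) = 2.884×10^-2 mol kg⁻¹ atm⁻¹
pCO2 = [CO2*]/KH = 37.7×10^-6 / 2.884×10^-2 = 1.31×10^-3 atm = 1310 μatm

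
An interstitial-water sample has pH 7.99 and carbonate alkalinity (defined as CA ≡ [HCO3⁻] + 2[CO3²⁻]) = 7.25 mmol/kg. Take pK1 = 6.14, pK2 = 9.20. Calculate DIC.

DIC = 6.94 mmol/kg

CA = [HCO3⁻] + 2[CO3²⁻] = (α₁ + 2α₂)·DIC
At pH 7.99: [H⁺]/K1 = 10^-1.85 = 0.014125, K2/[H⁺] = 10^-1.21 = 0.061660
α₁ = 1/(1 + 0.014125 + 0.061660) = 1/1.0758 = 0.9296; α₂ = α₁·K2/[H⁺] = 0.05732
α₁ + 2α₂ = 1.0442
DIC = CA / (α₁ + 2α₂) = 7.25 / 1.0442 = 6.94 mmol/kg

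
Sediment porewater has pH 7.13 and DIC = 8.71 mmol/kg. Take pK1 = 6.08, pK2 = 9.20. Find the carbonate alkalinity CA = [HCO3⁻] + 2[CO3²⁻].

CA = 8.07 mmol/kg

CA = [HCO3⁻] + 2[CO3²⁻] = (α₁ + 2α₂)·DIC
At pH 7.13: [H⁺]/K1 = 10^-1.05 = 0.089125, K2/[H⁺] = 10^-2.07 = 0.0085114
α₁ = 1/(1 + 0.089125 + 0.0085114) = 1/1.0976 = 0.9110; α₂ = α₁·K2/[H⁺] = 0.007754
α₁ + 2α₂ = 0.9266
CA = 0.9266 × 8.71 = 8.07 mmol/kg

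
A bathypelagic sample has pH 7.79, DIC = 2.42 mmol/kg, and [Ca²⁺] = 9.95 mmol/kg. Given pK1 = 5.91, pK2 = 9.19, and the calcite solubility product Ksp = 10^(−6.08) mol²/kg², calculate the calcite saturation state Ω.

α₂ = 1 / (1 + [H⁺]/K2 + [H⁺]²/(K1K2)) = 1 / (1 + 10^+1.40 + 10^-0.48)
   = 1 / (1 + 25.119 + 0.33113) = 1/26.450 = 0.03781
[CO3²⁻] = α₂ × DIC = 0.03781 × 2.42 = 0.09149 mmol/kg
Ksp = 10^(−6.08) = 8.318×10^-7
Ω = [Ca²⁺][CO3²⁻]/Ksp = (9.95×10^-3)(9.149×10^-5) / 8.318×10^-7 = 1.09

Ω = 1.09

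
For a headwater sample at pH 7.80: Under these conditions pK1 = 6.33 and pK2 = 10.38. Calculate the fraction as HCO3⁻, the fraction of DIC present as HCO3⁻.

α₁ = 1 / (1 + [H⁺]/K1 + K2/[H⁺]) = 1 / (1 + 10^-1.47 + 10^-2.58)
   = 1 / (1 + 0.033884 + 0.0026303) = 1/1.0365 = 0.9648

α₁ = 0.965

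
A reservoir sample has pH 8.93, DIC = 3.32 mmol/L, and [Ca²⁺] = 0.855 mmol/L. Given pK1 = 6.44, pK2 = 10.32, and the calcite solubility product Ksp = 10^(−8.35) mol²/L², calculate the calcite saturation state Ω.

α₂ = 1 / (1 + [H⁺]/K2 + [H⁺]²/(K1K2)) = 1 / (1 + 10^+1.39 + 10^-1.10)
   = 1 / (1 + 24.547 + 0.079433) = 1/25.627 = 0.03902
[CO3²⁻] = α₂ × DIC = 0.03902 × 3.32 = 0.1296 mmol/L
Ksp = 10^(−8.35) = 4.467×10^-9
Ω = [Ca²⁺][CO3²⁻]/Ksp = (0.855×10^-3)(1.296×10^-4) / 4.467×10^-9 = 24.8

Ω = 24.8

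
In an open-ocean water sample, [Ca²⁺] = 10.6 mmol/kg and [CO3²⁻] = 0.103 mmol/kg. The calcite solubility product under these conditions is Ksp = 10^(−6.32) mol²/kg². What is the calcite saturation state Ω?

Ω = 2.28

Ksp = 10^(−6.32) = 4.786×10^-7
Ω = [Ca²⁺][CO3²⁻]/Ksp = (10.6×10^-3)(0.103×10^-3) / 4.786×10^-7 = 2.28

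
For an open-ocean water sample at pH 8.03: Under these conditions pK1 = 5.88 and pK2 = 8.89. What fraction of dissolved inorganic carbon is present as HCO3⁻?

α₁ = 1 / (1 + [H⁺]/K1 + K2/[H⁺]) = 1 / (1 + 10^-2.15 + 10^-0.86)
   = 1 / (1 + 0.0070795 + 0.13804) = 1/1.1451 = 0.8733

α₁ = 0.873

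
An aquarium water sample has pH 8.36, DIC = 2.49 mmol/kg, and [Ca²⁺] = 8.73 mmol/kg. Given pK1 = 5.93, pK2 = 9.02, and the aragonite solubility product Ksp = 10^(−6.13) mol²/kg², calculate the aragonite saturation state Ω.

Ω = 5.25

α₂ = 1 / (1 + [H⁺]/K2 + [H⁺]²/(K1K2)) = 1 / (1 + 10^+0.66 + 10^-1.77)
   = 1 / (1 + 4.5709 + 0.016982) = 1/5.5879 = 0.1790
[CO3²⁻] = α₂ × DIC = 0.1790 × 2.49 = 0.4456 mmol/kg
Ksp = 10^(−6.13) = 7.413×10^-7
Ω = [Ca²⁺][CO3²⁻]/Ksp = (8.73×10^-3)(4.456×10^-4) / 7.413×10^-7 = 5.25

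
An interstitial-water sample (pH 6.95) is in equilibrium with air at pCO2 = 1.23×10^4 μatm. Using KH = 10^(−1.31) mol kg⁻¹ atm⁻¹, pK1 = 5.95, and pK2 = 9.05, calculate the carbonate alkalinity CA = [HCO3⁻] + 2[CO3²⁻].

[CO2*] = KH · pCO2 = 10^(−1.31) × 1.23×10^4×10^-6 = 6.024×10^-4 mol/kg
α₀ = 1/(1 + K1/[H⁺] + K1K2/[H⁺]²) = 1/(1 + 10^+1.00 + 10^-1.10) = 0.09026
DIC = [CO2*]/α₀ = 6.024×10^-4 / 0.09026 = 6.675 mmol/kg
CA = (α₁ + 2α₂)·DIC = (0.9026 + 2×0.007169) × 6.675 = 6.12 mmol/kg

CA = 6.12 mmol/kg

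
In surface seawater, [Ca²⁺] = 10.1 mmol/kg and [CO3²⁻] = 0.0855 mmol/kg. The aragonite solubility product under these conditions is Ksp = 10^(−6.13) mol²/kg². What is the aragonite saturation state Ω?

Ω = 1.16

Ksp = 10^(−6.13) = 7.413×10^-7
Ω = [Ca²⁺][CO3²⁻]/Ksp = (10.1×10^-3)(0.0855×10^-3) / 7.413×10^-7 = 1.16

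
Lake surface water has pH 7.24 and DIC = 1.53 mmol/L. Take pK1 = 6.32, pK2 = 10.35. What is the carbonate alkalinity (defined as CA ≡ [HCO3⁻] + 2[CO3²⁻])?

CA = 1.37 mmol/L

CA = [HCO3⁻] + 2[CO3²⁻] = (α₁ + 2α₂)·DIC
At pH 7.24: [H⁺]/K1 = 10^-0.92 = 0.12023, K2/[H⁺] = 10^-3.11 = 0.00077625
α₁ = 1/(1 + 0.12023 + 0.00077625) = 1/1.1210 = 0.8921; α₂ = α₁·K2/[H⁺] = 0.0006925
α₁ + 2α₂ = 0.8934
CA = 0.8934 × 1.53 = 1.37 mmol/L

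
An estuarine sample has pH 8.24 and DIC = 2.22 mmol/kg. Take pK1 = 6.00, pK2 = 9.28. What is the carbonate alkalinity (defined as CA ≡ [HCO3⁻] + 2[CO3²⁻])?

CA = [HCO3⁻] + 2[CO3²⁻] = (α₁ + 2α₂)·DIC
At pH 8.24: [H⁺]/K1 = 10^-2.24 = 0.0057544, K2/[H⁺] = 10^-1.04 = 0.091201
α₁ = 1/(1 + 0.0057544 + 0.091201) = 1/1.0970 = 0.9116; α₂ = α₁·K2/[H⁺] = 0.08314
α₁ + 2α₂ = 1.0779
CA = 1.0779 × 2.22 = 2.39 mmol/kg

CA = 2.39 mmol/kg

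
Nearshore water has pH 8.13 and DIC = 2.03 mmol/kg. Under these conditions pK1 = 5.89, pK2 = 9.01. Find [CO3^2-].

α₂ = 1 / (1 + [H⁺]/K2 + [H⁺]²/(K1K2)) = 1 / (1 + 10^+0.88 + 10^-1.36)
   = 1 / (1 + 7.5858 + 0.043652) = 1/8.6294 = 0.1159
[CO3²⁻] = α₂ × DIC = 0.1159 × 2.03 = 0.235 mmol/kg

[CO3²⁻] = 0.235 mmol/kg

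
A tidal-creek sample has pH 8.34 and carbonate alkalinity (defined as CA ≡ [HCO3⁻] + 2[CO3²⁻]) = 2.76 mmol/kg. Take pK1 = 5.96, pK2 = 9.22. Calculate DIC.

CA = [HCO3⁻] + 2[CO3²⁻] = (α₁ + 2α₂)·DIC
At pH 8.34: [H⁺]/K1 = 10^-2.38 = 0.0041687, K2/[H⁺] = 10^-0.88 = 0.13183
α₁ = 1/(1 + 0.0041687 + 0.13183) = 1/1.1360 = 0.8803; α₂ = α₁·K2/[H⁺] = 0.1160
α₁ + 2α₂ = 1.1124
DIC = CA / (α₁ + 2α₂) = 2.76 / 1.1124 = 2.48 mmol/kg

DIC = 2.48 mmol/kg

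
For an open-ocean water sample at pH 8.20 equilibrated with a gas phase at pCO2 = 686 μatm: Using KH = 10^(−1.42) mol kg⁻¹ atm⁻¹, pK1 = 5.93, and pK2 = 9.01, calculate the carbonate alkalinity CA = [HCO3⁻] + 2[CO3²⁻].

CA = 6.36 mmol/kg

[CO2*] = KH · pCO2 = 10^(−1.42) × 686×10^-6 = 2.608×10^-5 mol/kg
α₀ = 1/(1 + K1/[H⁺] + K1K2/[H⁺]²) = 1/(1 + 10^+2.27 + 10^+1.46) = 0.004629
DIC = [CO2*]/α₀ = 2.608×10^-5 / 0.004629 = 5.635 mmol/kg
CA = (α₁ + 2α₂)·DIC = (0.8619 + 2×0.1335) × 5.635 = 6.36 mmol/kg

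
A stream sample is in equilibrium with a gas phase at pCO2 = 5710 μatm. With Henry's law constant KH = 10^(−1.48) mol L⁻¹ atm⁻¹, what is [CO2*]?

KH = 10^(−1.48) = 3.311×10^-2 mol L⁻¹ atm⁻¹
[CO2*] = KH · pCO2 = 3.311×10^-2 × 5710×10^-6 atm = 1.89×10^-4 mol/L

[CO2*] = 189 μmol/L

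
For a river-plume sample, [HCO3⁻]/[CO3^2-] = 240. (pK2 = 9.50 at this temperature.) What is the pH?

pH = 7.12

From K2 = [H⁺][CO3^2-]/[HCO3⁻]:  pH = pK2 − log₁₀([HCO3⁻]/[CO3^2-])
log₁₀(240) = +2.380
pH = 9.50 − (+2.380) = 7.12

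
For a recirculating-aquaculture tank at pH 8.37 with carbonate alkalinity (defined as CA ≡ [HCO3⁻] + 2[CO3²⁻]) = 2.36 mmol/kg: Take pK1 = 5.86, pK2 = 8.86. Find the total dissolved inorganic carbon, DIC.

CA = [HCO3⁻] + 2[CO3²⁻] = (α₁ + 2α₂)·DIC
At pH 8.37: [H⁺]/K1 = 10^-2.51 = 0.0030903, K2/[H⁺] = 10^-0.49 = 0.32359
α₁ = 1/(1 + 0.0030903 + 0.32359) = 1/1.3267 = 0.7538; α₂ = α₁·K2/[H⁺] = 0.2439
α₁ + 2α₂ = 1.2416
DIC = CA / (α₁ + 2α₂) = 2.36 / 1.2416 = 1.90 mmol/kg

DIC = 1.90 mmol/kg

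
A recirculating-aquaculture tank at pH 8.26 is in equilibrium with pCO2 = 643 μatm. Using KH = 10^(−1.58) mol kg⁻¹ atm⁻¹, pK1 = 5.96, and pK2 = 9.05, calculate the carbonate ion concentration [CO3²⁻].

[CO3²⁻] = 0.547 mmol/kg

[CO2*] = KH · pCO2 = 10^(−1.58) × 643×10^-6 = 1.691×10^-5 mol/kg
α₀ = 1/(1 + K1/[H⁺] + K1K2/[H⁺]²) = 1/(1 + 10^+2.30 + 10^+1.51) = 0.004294
DIC = [CO2*]/α₀ = 1.691×10^-5 / 0.004294 = 3.939 mmol/kg
[CO3²⁻] = α₂·DIC; α₂ = 0.1389, so [CO3²⁻] = 0.1389 × 3.939 = 0.547 mmol/kg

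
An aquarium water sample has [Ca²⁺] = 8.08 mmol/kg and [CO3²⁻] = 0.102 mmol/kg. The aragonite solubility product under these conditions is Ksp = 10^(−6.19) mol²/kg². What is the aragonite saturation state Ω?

Ω = 1.28

Ksp = 10^(−6.19) = 6.457×10^-7
Ω = [Ca²⁺][CO3²⁻]/Ksp = (8.08×10^-3)(0.102×10^-3) / 6.457×10^-7 = 1.28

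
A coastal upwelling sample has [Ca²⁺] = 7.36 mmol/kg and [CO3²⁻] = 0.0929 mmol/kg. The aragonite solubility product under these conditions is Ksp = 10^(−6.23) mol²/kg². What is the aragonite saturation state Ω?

Ω = 1.16

Ksp = 10^(−6.23) = 5.888×10^-7
Ω = [Ca²⁺][CO3²⁻]/Ksp = (7.36×10^-3)(0.0929×10^-3) / 5.888×10^-7 = 1.16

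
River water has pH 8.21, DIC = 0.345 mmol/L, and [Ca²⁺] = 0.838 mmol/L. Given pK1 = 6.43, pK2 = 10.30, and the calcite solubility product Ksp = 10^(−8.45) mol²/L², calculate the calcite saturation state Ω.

α₂ = 1 / (1 + [H⁺]/K2 + [H⁺]²/(K1K2)) = 1 / (1 + 10^+2.09 + 10^+0.31)
   = 1 / (1 + 123.03 + 2.0417) = 1/126.07 = 0.007932
[CO3²⁻] = α₂ × DIC = 0.007932 × 0.345 = 0.002737 mmol/L = 2.737 μmol/L
Ksp = 10^(−8.45) = 3.548×10^-9
Ω = [Ca²⁺][CO3²⁻]/Ksp = (0.838×10^-3)(2.737×10^-6) / 3.548×10^-9 = 0.646

Ω = 0.646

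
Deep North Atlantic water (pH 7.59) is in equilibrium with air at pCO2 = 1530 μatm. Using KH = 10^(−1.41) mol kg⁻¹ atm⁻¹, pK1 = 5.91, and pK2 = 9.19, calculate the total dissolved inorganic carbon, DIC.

[CO2*] = KH · pCO2 = 10^(−1.41) × 1530×10^-6 = 5.952×10^-5 mol/kg
α₀ = 1/(1 + K1/[H⁺] + K1K2/[H⁺]²) = 1/(1 + 10^+1.68 + 10^+0.08) = 0.01997
DIC = [CO2*]/α₀ = 5.952×10^-5 / 0.01997 = 2.98 mmol/kg

DIC = 2.98 mmol/kg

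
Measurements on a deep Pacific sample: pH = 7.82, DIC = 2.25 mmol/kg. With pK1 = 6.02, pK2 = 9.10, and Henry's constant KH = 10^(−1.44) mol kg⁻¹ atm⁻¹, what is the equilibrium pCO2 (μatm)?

α₀ = 1 / (1 + K1/[H⁺] + K1K2/[H⁺]²) = 1 / (1 + 10^+1.80 + 10^+0.52)
   = 1 / (1 + 63.096 + 3.3113) = 1/67.407 = 0.01484
[CO2*] = α₀ × DIC = 0.01484 × 2.25 = 0.03338 mmol/kg
pCO2 = [CO2*]/KH = 3.338×10^-5 / 3.631×10^-2 = 919 μatm

pCO2 = 919 μatm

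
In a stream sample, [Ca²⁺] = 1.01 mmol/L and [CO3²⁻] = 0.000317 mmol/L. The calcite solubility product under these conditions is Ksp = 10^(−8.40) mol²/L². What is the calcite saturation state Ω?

Ksp = 10^(−8.40) = 3.981×10^-9
Ω = [Ca²⁺][CO3²⁻]/Ksp = (1.01×10^-3)(0.000317×10^-3) / 3.981×10^-9 = 0.0804

Ω = 0.0804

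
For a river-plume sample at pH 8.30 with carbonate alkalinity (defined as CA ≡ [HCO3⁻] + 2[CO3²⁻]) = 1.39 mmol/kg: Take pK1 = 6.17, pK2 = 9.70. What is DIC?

CA = [HCO3⁻] + 2[CO3²⁻] = (α₁ + 2α₂)·DIC
At pH 8.30: [H⁺]/K1 = 10^-2.13 = 0.0074131, K2/[H⁺] = 10^-1.40 = 0.039811
α₁ = 1/(1 + 0.0074131 + 0.039811) = 1/1.0472 = 0.9549; α₂ = α₁·K2/[H⁺] = 0.03802
α₁ + 2α₂ = 1.0309
DIC = CA / (α₁ + 2α₂) = 1.39 / 1.0309 = 1.35 mmol/kg

DIC = 1.35 mmol/kg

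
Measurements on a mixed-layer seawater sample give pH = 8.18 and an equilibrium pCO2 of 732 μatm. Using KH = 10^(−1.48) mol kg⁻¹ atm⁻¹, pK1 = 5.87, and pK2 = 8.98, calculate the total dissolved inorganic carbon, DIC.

[CO2*] = KH · pCO2 = 10^(−1.48) × 732×10^-6 = 2.424×10^-5 mol/kg
α₀ = 1/(1 + K1/[H⁺] + K1K2/[H⁺]²) = 1/(1 + 10^+2.31 + 10^+1.51) = 0.004210
DIC = [CO2*]/α₀ = 2.424×10^-5 / 0.004210 = 5.76 mmol/kg

DIC = 5.76 mmol/kg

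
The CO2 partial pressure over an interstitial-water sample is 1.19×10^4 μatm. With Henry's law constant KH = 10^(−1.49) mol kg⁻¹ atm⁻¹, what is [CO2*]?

KH = 10^(−1.49) = 3.236×10^-2 mol kg⁻¹ atm⁻¹
[CO2*] = KH · pCO2 = 3.236×10^-2 × 1.19×10^4×10^-6 atm = 3.85×10^-4 mol/kg

[CO2*] = 385 μmol/kg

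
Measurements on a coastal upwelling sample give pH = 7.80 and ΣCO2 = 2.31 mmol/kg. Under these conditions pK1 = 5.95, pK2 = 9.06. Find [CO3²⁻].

α₂ = 1 / (1 + [H⁺]/K2 + [H⁺]²/(K1K2)) = 1 / (1 + 10^+1.26 + 10^-0.59)
   = 1 / (1 + 18.197 + 0.25704) = 1/19.454 = 0.05140
[CO3²⁻] = α₂ × DIC = 0.05140 × 2.31 = 0.119 mmol/kg

[CO3²⁻] = 0.119 mmol/kg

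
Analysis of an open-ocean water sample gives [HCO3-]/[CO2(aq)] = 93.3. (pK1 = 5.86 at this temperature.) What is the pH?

From K1 = [H⁺][HCO3-]/[CO2(aq)]:  pH = pK1 + log₁₀([HCO3-]/[CO2(aq)])
log₁₀(93.3) = +1.970
pH = 5.86 + (+1.970) = 7.83

pH = 7.83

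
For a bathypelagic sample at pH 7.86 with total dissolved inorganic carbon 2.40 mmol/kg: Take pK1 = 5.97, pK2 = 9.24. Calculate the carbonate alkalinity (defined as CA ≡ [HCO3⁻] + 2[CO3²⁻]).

CA = [HCO3⁻] + 2[CO3²⁻] = (α₁ + 2α₂)·DIC
At pH 7.86: [H⁺]/K1 = 10^-1.89 = 0.012882, K2/[H⁺] = 10^-1.38 = 0.041687
α₁ = 1/(1 + 0.012882 + 0.041687) = 1/1.0546 = 0.9483; α₂ = α₁·K2/[H⁺] = 0.03953
α₁ + 2α₂ = 1.0273
CA = 1.0273 × 2.40 = 2.47 mmol/kg

CA = 2.47 mmol/kg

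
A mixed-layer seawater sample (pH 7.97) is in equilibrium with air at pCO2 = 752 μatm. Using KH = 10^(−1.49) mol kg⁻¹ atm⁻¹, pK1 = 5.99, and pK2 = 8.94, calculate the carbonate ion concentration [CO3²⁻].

[CO2*] = KH · pCO2 = 10^(−1.49) × 752×10^-6 = 2.433×10^-5 mol/kg
α₀ = 1/(1 + K1/[H⁺] + K1K2/[H⁺]²) = 1/(1 + 10^+1.98 + 10^+1.01) = 0.009369
DIC = [CO2*]/α₀ = 2.433×10^-5 / 0.009369 = 2.597 mmol/kg
[CO3²⁻] = α₂·DIC; α₂ = 0.09587, so [CO3²⁻] = 0.09587 × 2.597 = 0.249 mmol/kg

[CO3²⁻] = 0.249 mmol/kg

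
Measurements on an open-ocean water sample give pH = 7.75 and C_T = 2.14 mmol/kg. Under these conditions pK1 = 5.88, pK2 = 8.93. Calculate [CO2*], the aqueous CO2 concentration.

α₀ = 1 / (1 + K1/[H⁺] + K1K2/[H⁺]²) = 1 / (1 + 10^+1.87 + 10^+0.69)
   = 1 / (1 + 74.131 + 4.8978) = 1/80.029 = 0.01250
[CO2*] = α₀ × DIC = 0.01250 × 2.14 = 0.0267 mmol/kg

[CO2*] = 0.0267 mmol/kg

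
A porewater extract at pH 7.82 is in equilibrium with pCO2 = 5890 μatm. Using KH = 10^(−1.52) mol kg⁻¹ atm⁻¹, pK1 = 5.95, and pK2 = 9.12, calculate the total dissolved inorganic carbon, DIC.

[CO2*] = KH · pCO2 = 10^(−1.52) × 5890×10^-6 = 1.779×10^-4 mol/kg
α₀ = 1/(1 + K1/[H⁺] + K1K2/[H⁺]²) = 1/(1 + 10^+1.87 + 10^+0.57) = 0.01268
DIC = [CO2*]/α₀ = 1.779×10^-4 / 0.01268 = 14.0 mmol/kg

DIC = 14.0 mmol/kg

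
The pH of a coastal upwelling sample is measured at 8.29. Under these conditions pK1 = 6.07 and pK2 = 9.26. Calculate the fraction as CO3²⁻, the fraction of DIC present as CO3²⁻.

α₂ = 1 / (1 + [H⁺]/K2 + [H⁺]²/(K1K2)) = 1 / (1 + 10^+0.97 + 10^-1.25)
   = 1 / (1 + 9.3325 + 0.056234) = 1/10.389 = 0.09626

α₂ = 0.0963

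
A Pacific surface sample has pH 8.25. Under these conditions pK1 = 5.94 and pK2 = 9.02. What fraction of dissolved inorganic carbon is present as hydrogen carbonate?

α₁ = 0.851

α₁ = 1 / (1 + [H⁺]/K1 + K2/[H⁺]) = 1 / (1 + 10^-2.31 + 10^-0.77)
   = 1 / (1 + 0.0048978 + 0.16982) = 1/1.1747 = 0.8513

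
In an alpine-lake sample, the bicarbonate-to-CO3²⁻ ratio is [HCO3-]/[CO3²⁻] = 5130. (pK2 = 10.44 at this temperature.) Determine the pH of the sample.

From K2 = [H⁺][CO3²⁻]/[HCO3-]:  pH = pK2 − log₁₀([HCO3-]/[CO3²⁻])
log₁₀(5130) = +3.710
pH = 10.44 − (+3.710) = 6.73

pH = 6.73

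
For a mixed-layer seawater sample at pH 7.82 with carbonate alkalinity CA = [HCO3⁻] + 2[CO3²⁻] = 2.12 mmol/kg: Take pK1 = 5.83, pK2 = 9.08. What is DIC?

CA = [HCO3⁻] + 2[CO3²⁻] = (α₁ + 2α₂)·DIC
At pH 7.82: [H⁺]/K1 = 10^-1.99 = 0.010233, K2/[H⁺] = 10^-1.26 = 0.054954
α₁ = 1/(1 + 0.010233 + 0.054954) = 1/1.0652 = 0.9388; α₂ = α₁·K2/[H⁺] = 0.05159
α₁ + 2α₂ = 1.0420
DIC = CA / (α₁ + 2α₂) = 2.12 / 1.0420 = 2.03 mmol/kg

DIC = 2.03 mmol/kg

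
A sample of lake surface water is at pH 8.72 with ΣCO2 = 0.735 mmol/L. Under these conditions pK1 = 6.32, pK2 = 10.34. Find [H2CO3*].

α₀ = 1 / (1 + K1/[H⁺] + K1K2/[H⁺]²) = 1 / (1 + 10^+2.40 + 10^+0.78)
   = 1 / (1 + 251.19 + 6.0256) = 1/258.21 = 0.003873
[CO2*] = α₀ × DIC = 0.003873 × 0.735 = 0.00285 mmol/L = 2.85 μmol/L

[CO2*] = 2.85 μmol/L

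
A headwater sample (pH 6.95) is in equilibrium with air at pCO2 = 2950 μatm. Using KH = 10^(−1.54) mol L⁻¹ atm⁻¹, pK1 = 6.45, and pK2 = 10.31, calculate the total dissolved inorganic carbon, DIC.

[CO2*] = KH · pCO2 = 10^(−1.54) × 2950×10^-6 = 8.508×10^-5 mol/L
α₀ = 1/(1 + K1/[H⁺] + K1K2/[H⁺]²) = 1/(1 + 10^+0.50 + 10^-2.86) = 0.2402
DIC = [CO2*]/α₀ = 8.508×10^-5 / 0.2402 = 0.354 mmol/L

DIC = 0.354 mmol/L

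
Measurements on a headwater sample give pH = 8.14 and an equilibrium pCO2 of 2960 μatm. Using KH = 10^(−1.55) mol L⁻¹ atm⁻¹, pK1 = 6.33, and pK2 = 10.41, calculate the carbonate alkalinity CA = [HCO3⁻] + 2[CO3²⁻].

CA = 5.44 mmol/L

[CO2*] = KH · pCO2 = 10^(−1.55) × 2960×10^-6 = 8.342×10^-5 mol/L
α₀ = 1/(1 + K1/[H⁺] + K1K2/[H⁺]²) = 1/(1 + 10^+1.81 + 10^-0.46) = 0.01517
DIC = [CO2*]/α₀ = 8.342×10^-5 / 0.01517 = 5.499 mmol/L
CA = (α₁ + 2α₂)·DIC = (0.9796 + 2×0.005261) × 5.499 = 5.44 mmol/L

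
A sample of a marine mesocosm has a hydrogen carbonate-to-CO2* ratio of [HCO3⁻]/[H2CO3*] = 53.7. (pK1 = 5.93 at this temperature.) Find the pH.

pH = 7.66

From K1 = [H⁺][HCO3⁻]/[H2CO3*]:  pH = pK1 + log₁₀([HCO3⁻]/[H2CO3*])
log₁₀(53.7) = +1.730
pH = 5.93 + (+1.730) = 7.66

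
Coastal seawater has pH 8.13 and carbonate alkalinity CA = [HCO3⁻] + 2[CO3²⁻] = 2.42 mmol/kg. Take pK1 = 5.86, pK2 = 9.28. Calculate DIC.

CA = [HCO3⁻] + 2[CO3²⁻] = (α₁ + 2α₂)·DIC
At pH 8.13: [H⁺]/K1 = 10^-2.27 = 0.0053703, K2/[H⁺] = 10^-1.15 = 0.070795
α₁ = 1/(1 + 0.0053703 + 0.070795) = 1/1.0762 = 0.9292; α₂ = α₁·K2/[H⁺] = 0.06578
α₁ + 2α₂ = 1.0608
DIC = CA / (α₁ + 2α₂) = 2.42 / 1.0608 = 2.28 mmol/kg

DIC = 2.28 mmol/kg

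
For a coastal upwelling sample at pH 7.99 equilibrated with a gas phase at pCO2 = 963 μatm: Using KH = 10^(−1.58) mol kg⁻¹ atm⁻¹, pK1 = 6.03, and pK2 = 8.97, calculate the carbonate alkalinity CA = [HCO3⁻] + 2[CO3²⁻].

[CO2*] = KH · pCO2 = 10^(−1.58) × 963×10^-6 = 2.533×10^-5 mol/kg
α₀ = 1/(1 + K1/[H⁺] + K1K2/[H⁺]²) = 1/(1 + 10^+1.96 + 10^+0.98) = 0.009828
DIC = [CO2*]/α₀ = 2.533×10^-5 / 0.009828 = 2.577 mmol/kg
CA = (α₁ + 2α₂)·DIC = (0.8963 + 2×0.09386) × 2.577 = 2.79 mmol/kg

CA = 2.79 mmol/kg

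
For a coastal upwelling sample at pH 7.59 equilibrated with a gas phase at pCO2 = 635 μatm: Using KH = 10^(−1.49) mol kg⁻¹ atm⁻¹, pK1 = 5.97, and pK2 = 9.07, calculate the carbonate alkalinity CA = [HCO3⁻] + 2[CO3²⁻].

CA = 0.913 mmol/kg

[CO2*] = KH · pCO2 = 10^(−1.49) × 635×10^-6 = 2.055×10^-5 mol/kg
α₀ = 1/(1 + K1/[H⁺] + K1K2/[H⁺]²) = 1/(1 + 10^+1.62 + 10^+0.14) = 0.02269
DIC = [CO2*]/α₀ = 2.055×10^-5 / 0.02269 = 0.9055 mmol/kg
CA = (α₁ + 2α₂)·DIC = (0.9460 + 2×0.03132) × 0.9055 = 0.913 mmol/kg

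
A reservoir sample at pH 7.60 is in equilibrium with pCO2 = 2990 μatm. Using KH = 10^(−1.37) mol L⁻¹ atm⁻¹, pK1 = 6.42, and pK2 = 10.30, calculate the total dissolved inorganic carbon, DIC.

[CO2*] = KH · pCO2 = 10^(−1.37) × 2990×10^-6 = 1.275×10^-4 mol/L
α₀ = 1/(1 + K1/[H⁺] + K1K2/[H⁺]²) = 1/(1 + 10^+1.18 + 10^-1.52) = 0.06186
DIC = [CO2*]/α₀ = 1.275×10^-4 / 0.06186 = 2.06 mmol/L

DIC = 2.06 mmol/L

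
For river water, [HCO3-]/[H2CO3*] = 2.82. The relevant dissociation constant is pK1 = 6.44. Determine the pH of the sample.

From K1 = [H⁺][HCO3-]/[H2CO3*]:  pH = pK1 + log₁₀([HCO3-]/[H2CO3*])
log₁₀(2.82) = +0.450
pH = 6.44 + (+0.450) = 6.89

pH = 6.89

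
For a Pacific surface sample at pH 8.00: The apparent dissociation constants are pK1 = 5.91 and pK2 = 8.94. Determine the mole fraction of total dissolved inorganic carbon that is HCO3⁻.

α₁ = 0.891

α₁ = 1 / (1 + [H⁺]/K1 + K2/[H⁺]) = 1 / (1 + 10^-2.09 + 10^-0.94)
   = 1 / (1 + 0.0081283 + 0.11482) = 1/1.1229 = 0.8905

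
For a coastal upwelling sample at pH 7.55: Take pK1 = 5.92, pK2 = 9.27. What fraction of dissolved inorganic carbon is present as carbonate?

α₂ = 1 / (1 + [H⁺]/K2 + [H⁺]²/(K1K2)) = 1 / (1 + 10^+1.72 + 10^+0.09)
   = 1 / (1 + 52.481 + 1.2303) = 1/54.711 = 0.01828

α₂ = 0.0183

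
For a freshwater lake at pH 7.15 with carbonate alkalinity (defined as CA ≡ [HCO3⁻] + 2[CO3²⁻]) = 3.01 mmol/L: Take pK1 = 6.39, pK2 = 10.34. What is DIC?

DIC = 3.53 mmol/L

CA = [HCO3⁻] + 2[CO3²⁻] = (α₁ + 2α₂)·DIC
At pH 7.15: [H⁺]/K1 = 10^-0.76 = 0.17378, K2/[H⁺] = 10^-3.19 = 0.00064565
α₁ = 1/(1 + 0.17378 + 0.00064565) = 1/1.1744 = 0.8515; α₂ = α₁·K2/[H⁺] = 0.0005498
α₁ + 2α₂ = 0.8526
DIC = CA / (α₁ + 2α₂) = 3.01 / 0.8526 = 3.53 mmol/L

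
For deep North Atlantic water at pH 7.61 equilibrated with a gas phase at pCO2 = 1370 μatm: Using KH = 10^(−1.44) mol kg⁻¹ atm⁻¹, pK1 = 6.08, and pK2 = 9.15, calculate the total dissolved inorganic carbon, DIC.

[CO2*] = KH · pCO2 = 10^(−1.44) × 1370×10^-6 = 4.974×10^-5 mol/kg
α₀ = 1/(1 + K1/[H⁺] + K1K2/[H⁺]²) = 1/(1 + 10^+1.53 + 10^-0.01) = 0.02788
DIC = [CO2*]/α₀ = 4.974×10^-5 / 0.02788 = 1.78 mmol/kg

DIC = 1.78 mmol/kg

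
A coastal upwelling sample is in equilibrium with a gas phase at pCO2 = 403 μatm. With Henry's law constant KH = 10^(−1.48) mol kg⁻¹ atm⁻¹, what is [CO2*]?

[CO2*] = 13.3 μmol/kg

KH = 10^(−1.48) = 3.311×10^-2 mol kg⁻¹ atm⁻¹
[CO2*] = KH · pCO2 = 3.311×10^-2 × 403×10^-6 atm = 1.33×10^-5 mol/kg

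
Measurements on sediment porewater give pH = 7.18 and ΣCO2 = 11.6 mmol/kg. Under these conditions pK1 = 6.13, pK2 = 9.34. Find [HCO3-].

[HCO3⁻] = 10.6 mmol/kg

α₁ = 1 / (1 + [H⁺]/K1 + K2/[H⁺]) = 1 / (1 + 10^-1.05 + 10^-2.16)
   = 1 / (1 + 0.089125 + 0.0069183) = 1/1.0960 = 0.9124
[HCO3⁻] = α₁ × DIC = 0.9124 × 11.6 = 10.6 mmol/kg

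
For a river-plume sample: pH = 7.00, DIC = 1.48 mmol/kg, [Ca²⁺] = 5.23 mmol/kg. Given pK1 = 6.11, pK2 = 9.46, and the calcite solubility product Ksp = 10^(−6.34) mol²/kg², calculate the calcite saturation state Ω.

Ω = 0.0519

α₂ = 1 / (1 + [H⁺]/K2 + [H⁺]²/(K1K2)) = 1 / (1 + 10^+2.46 + 10^+1.57)
   = 1 / (1 + 288.40 + 37.154) = 1/326.56 = 0.003062
[CO3²⁻] = α₂ × DIC = 0.003062 × 1.48 = 0.004532 mmol/kg = 4.532 μmol/kg
Ksp = 10^(−6.34) = 4.571×10^-7
Ω = [Ca²⁺][CO3²⁻]/Ksp = (5.23×10^-3)(4.532×10^-6) / 4.571×10^-7 = 0.0519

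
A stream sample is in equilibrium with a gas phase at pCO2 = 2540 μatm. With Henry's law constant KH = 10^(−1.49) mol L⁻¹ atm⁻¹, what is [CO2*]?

KH = 10^(−1.49) = 3.236×10^-2 mol L⁻¹ atm⁻¹
[CO2*] = KH · pCO2 = 3.236×10^-2 × 2540×10^-6 atm = 8.22×10^-5 mol/L

[CO2*] = 82.2 μmol/L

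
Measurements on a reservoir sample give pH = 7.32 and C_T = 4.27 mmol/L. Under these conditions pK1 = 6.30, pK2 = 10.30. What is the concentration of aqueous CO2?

α₀ = 1 / (1 + K1/[H⁺] + K1K2/[H⁺]²) = 1 / (1 + 10^+1.02 + 10^-1.96)
   = 1 / (1 + 10.471 + 0.010965) = 1/11.482 = 0.08709
[CO2*] = α₀ × DIC = 0.08709 × 4.27 = 0.372 mmol/L

[CO2*] = 0.372 mmol/L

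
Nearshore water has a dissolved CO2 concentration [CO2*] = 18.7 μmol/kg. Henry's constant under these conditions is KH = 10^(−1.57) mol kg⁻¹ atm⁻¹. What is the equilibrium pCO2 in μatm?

pCO2 = 695 μatm

KH = 10^(−1.57) = 2.692×10^-2 mol kg⁻¹ atm⁻¹
pCO2 = [CO2*]/KH = 18.7×10^-6 / 2.692×10^-2 = 6.95×10^-4 atm = 695 μatm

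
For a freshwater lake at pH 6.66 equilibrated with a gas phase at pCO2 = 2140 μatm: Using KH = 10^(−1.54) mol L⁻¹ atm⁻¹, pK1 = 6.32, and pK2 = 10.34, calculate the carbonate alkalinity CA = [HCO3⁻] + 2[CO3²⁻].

CA = 0.135 mmol/L

[CO2*] = KH · pCO2 = 10^(−1.54) × 2140×10^-6 = 6.172×10^-5 mol/L
α₀ = 1/(1 + K1/[H⁺] + K1K2/[H⁺]²) = 1/(1 + 10^+0.34 + 10^-3.34) = 0.3137
DIC = [CO2*]/α₀ = 6.172×10^-5 / 0.3137 = 0.1968 mmol/L
CA = (α₁ + 2α₂)·DIC = (0.6862 + 2×0.0001434) × 0.1968 = 0.135 mmol/L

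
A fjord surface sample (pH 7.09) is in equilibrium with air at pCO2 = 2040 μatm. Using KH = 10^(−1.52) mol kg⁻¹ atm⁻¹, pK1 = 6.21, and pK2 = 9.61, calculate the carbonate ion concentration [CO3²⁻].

[CO2*] = KH · pCO2 = 10^(−1.52) × 2040×10^-6 = 6.161×10^-5 mol/kg
α₀ = 1/(1 + K1/[H⁺] + K1K2/[H⁺]²) = 1/(1 + 10^+0.88 + 10^-1.64) = 0.1162
DIC = [CO2*]/α₀ = 6.161×10^-5 / 0.1162 = 0.5304 mmol/kg
[CO3²⁻] = α₂·DIC; α₂ = 0.002661, so [CO3²⁻] = 0.002661 × 0.5304 = 0.00141 mmol/kg = 1.41 μmol/kg

[CO3²⁻] = 1.41 μmol/kg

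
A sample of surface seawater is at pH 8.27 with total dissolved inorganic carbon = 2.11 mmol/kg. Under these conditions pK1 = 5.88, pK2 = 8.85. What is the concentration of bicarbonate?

α₁ = 1 / (1 + [H⁺]/K1 + K2/[H⁺]) = 1 / (1 + 10^-2.39 + 10^-0.58)
   = 1 / (1 + 0.0040738 + 0.26303) = 1/1.2671 = 0.7892
[HCO3⁻] = α₁ × DIC = 0.7892 × 2.11 = 1.67 mmol/kg

[HCO3⁻] = 1.67 mmol/kg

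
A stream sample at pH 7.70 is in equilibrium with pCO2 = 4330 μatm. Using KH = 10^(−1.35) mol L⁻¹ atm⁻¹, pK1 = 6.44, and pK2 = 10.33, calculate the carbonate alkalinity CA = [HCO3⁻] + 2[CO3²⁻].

[CO2*] = KH · pCO2 = 10^(−1.35) × 4330×10^-6 = 1.934×10^-4 mol/L
α₀ = 1/(1 + K1/[H⁺] + K1K2/[H⁺]²) = 1/(1 + 10^+1.26 + 10^-1.37) = 0.05198
DIC = [CO2*]/α₀ = 1.934×10^-4 / 0.05198 = 3.721 mmol/L
CA = (α₁ + 2α₂)·DIC = (0.9458 + 2×0.002217) × 3.721 = 3.54 mmol/L

CA = 3.54 mmol/L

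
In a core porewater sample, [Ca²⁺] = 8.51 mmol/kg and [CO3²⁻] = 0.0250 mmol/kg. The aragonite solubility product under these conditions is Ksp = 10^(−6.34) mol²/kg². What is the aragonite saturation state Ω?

Ksp = 10^(−6.34) = 4.571×10^-7
Ω = [Ca²⁺][CO3²⁻]/Ksp = (8.51×10^-3)(0.0250×10^-3) / 4.571×10^-7 = 0.465

Ω = 0.465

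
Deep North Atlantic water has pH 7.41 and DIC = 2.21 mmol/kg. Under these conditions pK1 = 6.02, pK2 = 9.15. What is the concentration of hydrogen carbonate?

α₁ = 1 / (1 + [H⁺]/K1 + K2/[H⁺]) = 1 / (1 + 10^-1.39 + 10^-1.74)
   = 1 / (1 + 0.040738 + 0.018197) = 1/1.0589 = 0.9443
[HCO3⁻] = α₁ × DIC = 0.9443 × 2.21 = 2.09 mmol/kg

[HCO3⁻] = 2.09 mmol/kg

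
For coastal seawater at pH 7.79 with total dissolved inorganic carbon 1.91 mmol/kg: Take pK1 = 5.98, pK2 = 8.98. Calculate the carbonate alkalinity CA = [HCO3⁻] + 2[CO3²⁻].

CA = [HCO3⁻] + 2[CO3²⁻] = (α₁ + 2α₂)·DIC
At pH 7.79: [H⁺]/K1 = 10^-1.81 = 0.015488, K2/[H⁺] = 10^-1.19 = 0.064565
α₁ = 1/(1 + 0.015488 + 0.064565) = 1/1.0801 = 0.9259; α₂ = α₁·K2/[H⁺] = 0.05978
α₁ + 2α₂ = 1.0454
CA = 1.0454 × 1.91 = 2.00 mmol/kg

CA = 2.00 mmol/kg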